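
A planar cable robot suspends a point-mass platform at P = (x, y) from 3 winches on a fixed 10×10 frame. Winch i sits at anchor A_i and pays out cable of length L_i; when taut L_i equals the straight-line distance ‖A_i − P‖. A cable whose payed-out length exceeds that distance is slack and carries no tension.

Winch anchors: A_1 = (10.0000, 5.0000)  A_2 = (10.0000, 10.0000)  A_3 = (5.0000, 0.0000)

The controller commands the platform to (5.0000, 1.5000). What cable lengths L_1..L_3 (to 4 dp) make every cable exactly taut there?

L_1: Δ = A_1−P = (5.0000, 3.5000) → ‖Δ‖ = √37.2500 = 6.1033
L_2: Δ = A_2−P = (5.0000, 8.5000) → ‖Δ‖ = √97.2500 = 9.8615
L_3: Δ = A_3−P = (0.0000, -1.5000) → ‖Δ‖ = √2.2500 = 1.5000

(6.1033, 9.8615, 1.5000)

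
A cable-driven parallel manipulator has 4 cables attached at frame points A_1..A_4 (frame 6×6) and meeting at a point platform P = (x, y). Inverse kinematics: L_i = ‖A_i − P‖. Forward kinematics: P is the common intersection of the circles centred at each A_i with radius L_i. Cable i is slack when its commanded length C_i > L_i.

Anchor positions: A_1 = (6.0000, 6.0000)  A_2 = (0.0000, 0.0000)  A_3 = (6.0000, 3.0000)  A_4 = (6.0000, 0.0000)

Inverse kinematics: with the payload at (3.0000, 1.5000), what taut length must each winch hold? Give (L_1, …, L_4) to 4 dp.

L_1 = √((6.0000−3.0000)² + (6.0000−1.5000)²) = 5.4083
L_2 = √((0.0000−3.0000)² + (0.0000−1.5000)²) = 3.3541
L_3 = √((6.0000−3.0000)² + (3.0000−1.5000)²) = 3.3541
L_4 = √((6.0000−3.0000)² + (0.0000−1.5000)²) = 3.3541

(5.4083, 3.3541, 3.3541, 3.3541)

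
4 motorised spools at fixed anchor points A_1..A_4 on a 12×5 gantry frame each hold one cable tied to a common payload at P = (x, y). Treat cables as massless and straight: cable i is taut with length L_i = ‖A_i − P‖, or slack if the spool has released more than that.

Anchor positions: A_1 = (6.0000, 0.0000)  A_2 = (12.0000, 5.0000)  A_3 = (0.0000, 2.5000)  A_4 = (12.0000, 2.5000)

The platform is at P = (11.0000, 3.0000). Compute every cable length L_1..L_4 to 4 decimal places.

L_1 = √((6.0000−11.0000)² + (0.0000−3.0000)²) = 5.8310
L_2 = √((12.0000−11.0000)² + (5.0000−3.0000)²) = 2.2361
L_3 = √((0.0000−11.0000)² + (2.5000−3.0000)²) = 11.0114
L_4 = √((12.0000−11.0000)² + (2.5000−3.0000)²) = 1.1180

(5.8310, 2.2361, 11.0114, 1.1180)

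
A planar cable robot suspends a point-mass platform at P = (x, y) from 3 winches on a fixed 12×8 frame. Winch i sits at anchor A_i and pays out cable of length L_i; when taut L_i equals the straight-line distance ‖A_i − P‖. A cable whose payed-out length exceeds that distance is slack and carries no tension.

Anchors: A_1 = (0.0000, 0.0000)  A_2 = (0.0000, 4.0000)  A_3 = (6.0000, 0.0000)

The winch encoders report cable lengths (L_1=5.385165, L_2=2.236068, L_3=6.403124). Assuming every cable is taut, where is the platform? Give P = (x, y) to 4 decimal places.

circle eqns → linear via eq_j − eq_1; set q_j = A_j·A_j − L_j²
q_1 = 0.0000+0.0000−29.0000 = -29.0000
0.0000·x − 8.0000·y = q_1−q_2 = -40.0000
-12.0000·x + 0.0000·y = q_1−q_3 = -24.0000
solve first two rows → x=2.0000, y=5.0000

(2.0000, 5.0000)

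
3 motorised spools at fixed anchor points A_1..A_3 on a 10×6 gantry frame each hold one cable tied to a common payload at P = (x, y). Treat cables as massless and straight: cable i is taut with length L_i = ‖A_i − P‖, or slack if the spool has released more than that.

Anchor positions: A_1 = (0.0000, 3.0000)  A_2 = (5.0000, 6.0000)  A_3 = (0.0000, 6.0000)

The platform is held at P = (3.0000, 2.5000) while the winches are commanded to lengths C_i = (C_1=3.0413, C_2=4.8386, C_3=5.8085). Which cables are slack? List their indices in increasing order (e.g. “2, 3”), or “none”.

2, 3

cable 1: L_1 = ‖A_1−P‖ = 3.0414;  C_1 = 3.0413 → taut
cable 2: L_2 = ‖A_2−P‖ = 4.0311;  C_2 = 4.8386 → slack
cable 3: L_3 = ‖A_3−P‖ = 4.6098;  C_3 = 5.8085 → slack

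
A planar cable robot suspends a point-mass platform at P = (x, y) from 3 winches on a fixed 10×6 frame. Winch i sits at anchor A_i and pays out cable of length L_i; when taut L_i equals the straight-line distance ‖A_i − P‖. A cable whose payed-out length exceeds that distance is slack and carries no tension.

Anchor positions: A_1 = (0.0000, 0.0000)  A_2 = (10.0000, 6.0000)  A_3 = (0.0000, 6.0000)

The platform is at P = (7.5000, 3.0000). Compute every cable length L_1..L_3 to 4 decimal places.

(8.0777, 3.9051, 8.0777)

L_1 = √((0.0000−7.5000)² + (0.0000−3.0000)²) = 8.0777
L_2 = √((10.0000−7.5000)² + (6.0000−3.0000)²) = 3.9051
L_3 = √((0.0000−7.5000)² + (6.0000−3.0000)²) = 8.0777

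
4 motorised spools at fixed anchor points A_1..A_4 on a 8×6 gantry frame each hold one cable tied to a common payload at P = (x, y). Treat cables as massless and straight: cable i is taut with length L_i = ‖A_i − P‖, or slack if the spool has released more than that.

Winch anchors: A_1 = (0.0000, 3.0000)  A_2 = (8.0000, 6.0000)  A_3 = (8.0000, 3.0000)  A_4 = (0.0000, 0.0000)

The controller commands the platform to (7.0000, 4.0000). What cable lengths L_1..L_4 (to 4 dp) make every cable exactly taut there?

L_1 = √((0.0000−7.0000)² + (3.0000−4.0000)²) = 7.0711
L_2 = √((8.0000−7.0000)² + (6.0000−4.0000)²) = 2.2361
L_3 = √((8.0000−7.0000)² + (3.0000−4.0000)²) = 1.4142
L_4 = √((0.0000−7.0000)² + (0.0000−4.0000)²) = 8.0623

(7.0711, 2.2361, 1.4142, 8.0623)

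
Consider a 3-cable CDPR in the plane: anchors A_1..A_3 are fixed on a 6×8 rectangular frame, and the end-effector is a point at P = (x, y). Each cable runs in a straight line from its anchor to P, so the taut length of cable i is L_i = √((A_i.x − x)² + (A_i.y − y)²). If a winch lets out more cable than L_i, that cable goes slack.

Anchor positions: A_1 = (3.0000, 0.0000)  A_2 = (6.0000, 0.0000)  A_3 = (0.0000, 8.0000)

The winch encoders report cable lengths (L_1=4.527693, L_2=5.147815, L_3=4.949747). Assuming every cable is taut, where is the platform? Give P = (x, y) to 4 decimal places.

(3.5000, 4.5000)

each cable: (A_i−P)·(A_i−P) = L_i²; let q_i = ‖A_i‖²−L_i²
q_1 = 9.0000+0.0000−20.5000 = -11.5000
row 1: -6.0000x + 0.0000y = -21.0000  (q_2=9.5000)
row 2: 6.0000x − 16.0000y = -51.0000  (q_3=39.5000)
Cramer on rows 1–2 → x = 3.5000, y = 4.5000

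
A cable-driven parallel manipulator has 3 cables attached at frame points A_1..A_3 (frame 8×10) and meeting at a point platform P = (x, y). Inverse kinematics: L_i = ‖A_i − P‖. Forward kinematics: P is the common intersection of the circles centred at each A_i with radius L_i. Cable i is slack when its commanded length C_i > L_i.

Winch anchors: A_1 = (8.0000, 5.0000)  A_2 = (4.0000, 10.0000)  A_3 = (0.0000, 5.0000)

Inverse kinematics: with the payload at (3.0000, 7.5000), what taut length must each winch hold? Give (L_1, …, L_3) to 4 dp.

(5.5902, 2.6926, 3.9051)

cable 1: Δx=5.0000, Δy=-2.5000; L_1 = √(Δx²+Δy²) = 5.5902
cable 2: Δx=1.0000, Δy=2.5000; L_2 = √(Δx²+Δy²) = 2.6926
cable 3: Δx=-3.0000, Δy=-2.5000; L_3 = √(Δx²+Δy²) = 3.9051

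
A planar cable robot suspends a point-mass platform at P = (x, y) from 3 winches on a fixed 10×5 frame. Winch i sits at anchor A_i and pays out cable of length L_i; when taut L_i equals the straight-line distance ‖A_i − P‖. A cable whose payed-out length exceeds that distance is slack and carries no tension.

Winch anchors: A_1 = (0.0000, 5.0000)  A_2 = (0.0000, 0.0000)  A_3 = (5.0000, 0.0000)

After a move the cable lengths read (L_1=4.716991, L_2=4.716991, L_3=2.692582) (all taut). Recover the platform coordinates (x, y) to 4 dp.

(4.0000, 2.5000)

circle eqns → linear via eq_j − eq_1; set k_j = A_j·A_j − L_j²
k_1 = 0.0000+25.0000−22.2500 = 2.7500
0.0000·x + 10.0000·y = k_1−k_2 = 25.0000
-10.0000·x + 10.0000·y = k_1−k_3 = -15.0000
solve first two rows → x=4.0000, y=2.5000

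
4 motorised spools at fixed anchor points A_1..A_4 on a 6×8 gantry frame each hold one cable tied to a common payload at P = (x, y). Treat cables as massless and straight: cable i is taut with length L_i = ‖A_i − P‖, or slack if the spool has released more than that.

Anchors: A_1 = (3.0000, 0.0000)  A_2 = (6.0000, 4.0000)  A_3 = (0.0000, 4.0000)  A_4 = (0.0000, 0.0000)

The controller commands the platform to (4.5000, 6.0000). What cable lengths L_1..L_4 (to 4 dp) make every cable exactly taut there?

(6.1847, 2.5000, 4.9244, 7.5000)

L_1: Δ = A_1−P = (-1.5000, -6.0000) → ‖Δ‖ = √38.2500 = 6.1847
L_2: Δ = A_2−P = (1.5000, -2.0000) → ‖Δ‖ = √6.2500 = 2.5000
L_3: Δ = A_3−P = (-4.5000, -2.0000) → ‖Δ‖ = √24.2500 = 4.9244
L_4: Δ = A_4−P = (-4.5000, -6.0000) → ‖Δ‖ = √56.2500 = 7.5000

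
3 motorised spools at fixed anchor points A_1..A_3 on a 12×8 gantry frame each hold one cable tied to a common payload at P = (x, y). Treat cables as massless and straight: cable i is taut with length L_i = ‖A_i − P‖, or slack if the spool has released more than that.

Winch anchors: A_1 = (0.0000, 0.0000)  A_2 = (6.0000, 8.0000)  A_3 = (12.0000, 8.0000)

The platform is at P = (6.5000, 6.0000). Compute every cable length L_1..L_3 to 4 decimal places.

(8.8459, 2.0616, 5.8523)

cable 1: Δx=-6.5000, Δy=-6.0000; L_1 = √(Δx²+Δy²) = 8.8459
cable 2: Δx=-0.5000, Δy=2.0000; L_2 = √(Δx²+Δy²) = 2.0616
cable 3: Δx=5.5000, Δy=2.0000; L_3 = √(Δx²+Δy²) = 5.8523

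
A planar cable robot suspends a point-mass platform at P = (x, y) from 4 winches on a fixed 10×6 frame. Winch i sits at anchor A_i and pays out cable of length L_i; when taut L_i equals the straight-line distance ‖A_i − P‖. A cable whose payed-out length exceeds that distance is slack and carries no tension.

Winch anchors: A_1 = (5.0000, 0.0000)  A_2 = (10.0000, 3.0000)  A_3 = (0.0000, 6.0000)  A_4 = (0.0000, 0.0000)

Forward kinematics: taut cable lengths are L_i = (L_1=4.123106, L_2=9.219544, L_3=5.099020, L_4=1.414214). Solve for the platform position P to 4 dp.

circle eqns → linear via eq_j − eq_1; set c_j = A_j·A_j − L_j²
c_1 = 25.0000+0.0000−17.0000 = 8.0000
-10.0000·x − 6.0000·y = c_1−c_2 = -16.0000
10.0000·x − 12.0000·y = c_1−c_3 = -2.0000
10.0000·x + 0.0000·y = c_1−c_4 = 10.0000
solve first two rows → x=1.0000, y=1.0000
check cable 4: ‖A_4−P‖² = 2.0000 ≈ L_4² = 2.0000 ✓

(1.0000, 1.0000)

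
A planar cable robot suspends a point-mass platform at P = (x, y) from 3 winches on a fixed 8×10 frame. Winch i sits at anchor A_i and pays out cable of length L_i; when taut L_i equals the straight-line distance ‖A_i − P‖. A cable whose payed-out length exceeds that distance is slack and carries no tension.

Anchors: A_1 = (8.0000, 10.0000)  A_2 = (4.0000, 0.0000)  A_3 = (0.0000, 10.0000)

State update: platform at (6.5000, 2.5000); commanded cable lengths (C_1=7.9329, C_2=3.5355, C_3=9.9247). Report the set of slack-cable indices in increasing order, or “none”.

i=1: geometric 7.6485 vs commanded 7.9329 ⇒ slack
i=2: geometric 3.5355 vs commanded 3.5355 ⇒ taut
i=3: geometric 9.9247 vs commanded 9.9247 ⇒ taut

1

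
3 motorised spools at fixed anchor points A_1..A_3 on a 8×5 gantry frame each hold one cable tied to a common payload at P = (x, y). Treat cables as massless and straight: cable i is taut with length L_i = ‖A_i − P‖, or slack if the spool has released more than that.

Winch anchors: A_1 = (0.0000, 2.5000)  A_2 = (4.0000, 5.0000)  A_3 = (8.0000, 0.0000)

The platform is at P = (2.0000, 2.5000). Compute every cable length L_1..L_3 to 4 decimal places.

L_1 = √((0.0000−2.0000)² + (2.5000−2.5000)²) = 2.0000
L_2 = √((4.0000−2.0000)² + (5.0000−2.5000)²) = 3.2016
L_3 = √((8.0000−2.0000)² + (0.0000−2.5000)²) = 6.5000

(2.0000, 3.2016, 6.5000)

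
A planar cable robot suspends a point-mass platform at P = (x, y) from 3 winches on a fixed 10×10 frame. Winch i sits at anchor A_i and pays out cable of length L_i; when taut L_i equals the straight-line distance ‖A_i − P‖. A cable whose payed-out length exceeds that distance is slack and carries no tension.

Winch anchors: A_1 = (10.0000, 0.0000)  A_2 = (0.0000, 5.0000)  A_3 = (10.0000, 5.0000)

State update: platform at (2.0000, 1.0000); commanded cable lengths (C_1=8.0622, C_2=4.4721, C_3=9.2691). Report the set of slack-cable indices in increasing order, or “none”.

3

cable 1: √((8.0000)²+(-1.0000)²)=8.0623, C_1=8.0622: taut
cable 2: √((-2.0000)²+(4.0000)²)=4.4721, C_2=4.4721: taut
cable 3: √((8.0000)²+(4.0000)²)=8.9443, C_3=9.2691: slack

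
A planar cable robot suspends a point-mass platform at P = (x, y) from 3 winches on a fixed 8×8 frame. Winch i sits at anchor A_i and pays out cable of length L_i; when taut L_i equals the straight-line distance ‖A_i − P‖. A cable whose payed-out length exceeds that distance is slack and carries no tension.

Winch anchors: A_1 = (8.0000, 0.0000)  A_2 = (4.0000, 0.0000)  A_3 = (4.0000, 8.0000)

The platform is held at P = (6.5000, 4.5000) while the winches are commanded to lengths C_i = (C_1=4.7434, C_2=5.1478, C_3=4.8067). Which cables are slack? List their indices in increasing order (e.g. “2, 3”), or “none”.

i=1: geometric 4.7434 vs commanded 4.7434 ⇒ taut
i=2: geometric 5.1478 vs commanded 5.1478 ⇒ taut
i=3: geometric 4.3012 vs commanded 4.8067 ⇒ slack

3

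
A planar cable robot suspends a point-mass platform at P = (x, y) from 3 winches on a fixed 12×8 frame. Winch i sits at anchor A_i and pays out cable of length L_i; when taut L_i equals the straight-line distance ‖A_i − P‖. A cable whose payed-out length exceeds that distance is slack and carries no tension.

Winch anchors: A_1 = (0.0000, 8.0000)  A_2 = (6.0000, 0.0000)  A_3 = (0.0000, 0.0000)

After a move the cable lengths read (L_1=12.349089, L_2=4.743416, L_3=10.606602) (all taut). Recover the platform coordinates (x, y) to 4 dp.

(10.5000, 1.5000)

expand ‖A_i−P‖²=L_i² and subtract eq 1 (k_i ≔ ‖A_i‖²−L_i²)
k_1 = 0.0000+64.0000−152.5000 = -88.5000
eq1−eq2 → [-12.0000  16.0000]·P = -102.0000
eq1−eq3 → [0.0000  16.0000]·P = 24.0000
2×2 solve → P = (10.5000, 1.5000)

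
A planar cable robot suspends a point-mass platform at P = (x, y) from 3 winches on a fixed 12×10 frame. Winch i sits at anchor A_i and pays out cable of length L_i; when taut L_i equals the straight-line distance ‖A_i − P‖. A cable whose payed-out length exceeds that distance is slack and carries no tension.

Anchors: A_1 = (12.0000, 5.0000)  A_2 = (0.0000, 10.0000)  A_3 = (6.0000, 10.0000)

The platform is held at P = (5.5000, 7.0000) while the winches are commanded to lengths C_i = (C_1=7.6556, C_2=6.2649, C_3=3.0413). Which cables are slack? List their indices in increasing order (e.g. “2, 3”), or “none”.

1

i=1: geometric 6.8007 vs commanded 7.6556 ⇒ slack
i=2: geometric 6.2650 vs commanded 6.2649 ⇒ taut
i=3: geometric 3.0414 vs commanded 3.0413 ⇒ taut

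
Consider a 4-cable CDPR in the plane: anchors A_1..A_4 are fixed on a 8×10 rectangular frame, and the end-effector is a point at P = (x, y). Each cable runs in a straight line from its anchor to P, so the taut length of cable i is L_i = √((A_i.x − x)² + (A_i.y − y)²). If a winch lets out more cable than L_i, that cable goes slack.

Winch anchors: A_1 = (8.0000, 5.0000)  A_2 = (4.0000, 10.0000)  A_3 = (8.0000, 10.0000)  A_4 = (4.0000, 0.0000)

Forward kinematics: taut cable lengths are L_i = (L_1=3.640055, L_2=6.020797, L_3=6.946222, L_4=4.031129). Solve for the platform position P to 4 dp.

expand ‖A_i−P‖²=L_i² and subtract eq 1 (k_i ≔ ‖A_i‖²−L_i²)
k_1 = 64.0000+25.0000−13.2500 = 75.7500
eq1−eq2 → [8.0000  -10.0000]·P = -4.0000
eq1−eq3 → [0.0000  -10.0000]·P = -40.0000
eq1−eq4 → [8.0000  10.0000]·P = 76.0000
2×2 solve → P = (4.5000, 4.0000)
check cable 4: ‖A_4−P‖² = 16.2500 ≈ L_4² = 16.2500 ✓

(4.5000, 4.0000)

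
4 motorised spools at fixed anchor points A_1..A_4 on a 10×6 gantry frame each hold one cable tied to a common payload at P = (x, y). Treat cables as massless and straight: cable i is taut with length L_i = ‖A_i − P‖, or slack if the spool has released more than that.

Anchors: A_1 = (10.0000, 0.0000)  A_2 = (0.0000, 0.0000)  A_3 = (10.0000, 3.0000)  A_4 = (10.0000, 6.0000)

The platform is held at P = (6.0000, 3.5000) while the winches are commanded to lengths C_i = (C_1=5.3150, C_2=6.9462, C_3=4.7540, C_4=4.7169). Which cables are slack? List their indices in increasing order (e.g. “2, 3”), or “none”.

3

cable 1: √((4.0000)²+(-3.5000)²)=5.3151, C_1=5.3150: taut
cable 2: √((-6.0000)²+(-3.5000)²)=6.9462, C_2=6.9462: taut
cable 3: √((4.0000)²+(-0.5000)²)=4.0311, C_3=4.7540: slack
cable 4: √((4.0000)²+(2.5000)²)=4.7170, C_4=4.7169: taut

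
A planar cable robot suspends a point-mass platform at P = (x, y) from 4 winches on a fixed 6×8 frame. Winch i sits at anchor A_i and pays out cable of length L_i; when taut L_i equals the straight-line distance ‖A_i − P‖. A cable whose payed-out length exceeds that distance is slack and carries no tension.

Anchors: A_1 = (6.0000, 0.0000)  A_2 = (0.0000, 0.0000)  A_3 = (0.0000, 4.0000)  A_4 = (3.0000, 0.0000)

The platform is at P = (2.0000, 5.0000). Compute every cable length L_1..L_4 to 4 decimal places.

L_1: Δ = A_1−P = (4.0000, -5.0000) → ‖Δ‖ = √41.0000 = 6.4031
L_2: Δ = A_2−P = (-2.0000, -5.0000) → ‖Δ‖ = √29.0000 = 5.3852
L_3: Δ = A_3−P = (-2.0000, -1.0000) → ‖Δ‖ = √5.0000 = 2.2361
L_4: Δ = A_4−P = (1.0000, -5.0000) → ‖Δ‖ = √26.0000 = 5.0990

(6.4031, 5.3852, 2.2361, 5.0990)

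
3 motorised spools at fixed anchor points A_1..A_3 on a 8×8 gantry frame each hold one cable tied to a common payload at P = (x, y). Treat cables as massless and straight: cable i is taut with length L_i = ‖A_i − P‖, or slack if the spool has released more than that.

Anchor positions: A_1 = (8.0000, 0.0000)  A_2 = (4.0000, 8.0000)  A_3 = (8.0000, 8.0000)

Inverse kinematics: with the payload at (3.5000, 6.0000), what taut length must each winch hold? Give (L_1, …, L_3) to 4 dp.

(7.5000, 2.0616, 4.9244)

L_1 = √((8.0000−3.5000)² + (0.0000−6.0000)²) = 7.5000
L_2 = √((4.0000−3.5000)² + (8.0000−6.0000)²) = 2.0616
L_3 = √((8.0000−3.5000)² + (8.0000−6.0000)²) = 4.9244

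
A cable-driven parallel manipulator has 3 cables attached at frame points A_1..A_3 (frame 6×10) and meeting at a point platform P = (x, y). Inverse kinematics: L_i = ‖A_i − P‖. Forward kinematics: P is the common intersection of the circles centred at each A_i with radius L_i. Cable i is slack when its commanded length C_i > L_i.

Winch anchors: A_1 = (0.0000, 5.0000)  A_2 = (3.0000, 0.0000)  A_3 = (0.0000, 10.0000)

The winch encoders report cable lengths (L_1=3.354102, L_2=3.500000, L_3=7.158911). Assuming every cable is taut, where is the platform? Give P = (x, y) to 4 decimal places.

each cable: (A_i−P)·(A_i−P) = L_i²; let q_i = ‖A_i‖²−L_i²
q_1 = 0.0000+25.0000−11.2500 = 13.7500
row 1: -6.0000x + 10.0000y = 17.0000  (q_2=-3.2500)
row 2: 0.0000x − 10.0000y = -35.0000  (q_3=48.7500)
Cramer on rows 1–2 → x = 3.0000, y = 3.5000

(3.0000, 3.5000)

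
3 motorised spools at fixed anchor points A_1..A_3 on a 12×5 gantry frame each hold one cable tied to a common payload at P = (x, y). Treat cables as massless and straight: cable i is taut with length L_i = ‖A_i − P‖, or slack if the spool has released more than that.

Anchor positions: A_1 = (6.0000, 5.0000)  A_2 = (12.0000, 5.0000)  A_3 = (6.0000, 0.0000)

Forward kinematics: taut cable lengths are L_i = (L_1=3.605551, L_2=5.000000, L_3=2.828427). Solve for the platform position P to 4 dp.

(8.0000, 2.0000)

each cable: (A_i−P)·(A_i−P) = L_i²; let q_i = ‖A_i‖²−L_i²
q_1 = 36.0000+25.0000−13.0000 = 48.0000
row 1: -12.0000x + 0.0000y = -96.0000  (q_2=144.0000)
row 2: 0.0000x + 10.0000y = 20.0000  (q_3=28.0000)
Cramer on rows 1–2 → x = 8.0000, y = 2.0000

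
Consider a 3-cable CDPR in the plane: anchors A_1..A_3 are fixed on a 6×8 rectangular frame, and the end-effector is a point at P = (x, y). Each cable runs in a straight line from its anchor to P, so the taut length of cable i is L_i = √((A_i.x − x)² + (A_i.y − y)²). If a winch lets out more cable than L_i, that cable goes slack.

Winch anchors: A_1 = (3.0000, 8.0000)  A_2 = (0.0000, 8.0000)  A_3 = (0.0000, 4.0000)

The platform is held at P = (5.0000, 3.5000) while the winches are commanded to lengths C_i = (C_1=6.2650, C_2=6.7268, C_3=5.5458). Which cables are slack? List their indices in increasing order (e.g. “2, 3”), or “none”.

1, 3

i=1: geometric 4.9244 vs commanded 6.2650 ⇒ slack
i=2: geometric 6.7268 vs commanded 6.7268 ⇒ taut
i=3: geometric 5.0249 vs commanded 5.5458 ⇒ slack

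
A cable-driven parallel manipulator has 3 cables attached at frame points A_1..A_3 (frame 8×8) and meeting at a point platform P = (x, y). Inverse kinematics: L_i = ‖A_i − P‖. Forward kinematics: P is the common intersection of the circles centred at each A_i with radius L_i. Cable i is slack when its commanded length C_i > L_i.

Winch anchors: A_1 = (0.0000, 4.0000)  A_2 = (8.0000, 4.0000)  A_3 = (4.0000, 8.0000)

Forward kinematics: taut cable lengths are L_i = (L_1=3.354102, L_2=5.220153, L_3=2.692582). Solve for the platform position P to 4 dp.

circle eqns → linear via eq_j − eq_1; set c_j = A_j·A_j − L_j²
c_1 = 0.0000+16.0000−11.2500 = 4.7500
-16.0000·x + 0.0000·y = c_1−c_2 = -48.0000
-8.0000·x − 8.0000·y = c_1−c_3 = -68.0000
solve first two rows → x=3.0000, y=5.5000

(3.0000, 5.5000)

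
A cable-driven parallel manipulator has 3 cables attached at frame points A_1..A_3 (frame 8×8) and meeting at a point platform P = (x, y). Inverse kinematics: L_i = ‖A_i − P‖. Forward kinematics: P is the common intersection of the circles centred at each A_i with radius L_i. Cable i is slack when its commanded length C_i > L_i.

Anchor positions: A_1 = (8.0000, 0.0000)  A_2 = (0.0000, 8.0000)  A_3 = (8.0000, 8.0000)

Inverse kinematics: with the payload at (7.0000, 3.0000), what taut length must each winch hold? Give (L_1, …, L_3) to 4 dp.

L_1: Δ = A_1−P = (1.0000, -3.0000) → ‖Δ‖ = √10.0000 = 3.1623
L_2: Δ = A_2−P = (-7.0000, 5.0000) → ‖Δ‖ = √74.0000 = 8.6023
L_3: Δ = A_3−P = (1.0000, 5.0000) → ‖Δ‖ = √26.0000 = 5.0990

(3.1623, 8.6023, 5.0990)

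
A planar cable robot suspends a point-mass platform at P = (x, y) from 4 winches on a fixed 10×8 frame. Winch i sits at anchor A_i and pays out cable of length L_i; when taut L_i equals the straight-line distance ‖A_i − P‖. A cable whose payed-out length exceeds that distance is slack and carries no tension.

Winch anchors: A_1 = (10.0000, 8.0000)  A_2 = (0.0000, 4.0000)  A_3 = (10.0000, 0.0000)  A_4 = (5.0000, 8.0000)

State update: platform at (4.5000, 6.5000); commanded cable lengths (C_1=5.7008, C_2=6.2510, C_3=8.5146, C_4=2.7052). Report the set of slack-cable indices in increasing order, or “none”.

2, 4

cable 1: L_1 = ‖A_1−P‖ = 5.7009;  C_1 = 5.7008 → taut
cable 2: L_2 = ‖A_2−P‖ = 5.1478;  C_2 = 6.2510 → slack
cable 3: L_3 = ‖A_3−P‖ = 8.5147;  C_3 = 8.5146 → taut
cable 4: L_4 = ‖A_4−P‖ = 1.5811;  C_4 = 2.7052 → slack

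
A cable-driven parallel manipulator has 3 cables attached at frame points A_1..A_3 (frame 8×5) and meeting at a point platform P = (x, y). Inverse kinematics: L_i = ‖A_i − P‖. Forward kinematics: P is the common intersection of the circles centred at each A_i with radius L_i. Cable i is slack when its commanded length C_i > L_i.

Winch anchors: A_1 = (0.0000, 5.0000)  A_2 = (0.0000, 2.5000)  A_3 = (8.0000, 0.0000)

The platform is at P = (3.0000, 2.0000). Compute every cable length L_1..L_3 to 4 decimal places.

L_1 = √((0.0000−3.0000)² + (5.0000−2.0000)²) = 4.2426
L_2 = √((0.0000−3.0000)² + (2.5000−2.0000)²) = 3.0414
L_3 = √((8.0000−3.0000)² + (0.0000−2.0000)²) = 5.3852

(4.2426, 3.0414, 5.3852)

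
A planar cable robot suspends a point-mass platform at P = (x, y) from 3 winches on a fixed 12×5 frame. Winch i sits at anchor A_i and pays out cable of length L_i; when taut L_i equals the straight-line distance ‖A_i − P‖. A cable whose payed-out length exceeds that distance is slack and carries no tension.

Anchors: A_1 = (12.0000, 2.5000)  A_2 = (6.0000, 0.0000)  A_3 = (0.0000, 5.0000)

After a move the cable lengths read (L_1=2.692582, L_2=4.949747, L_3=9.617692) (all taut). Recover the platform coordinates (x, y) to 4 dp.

circle eqns → linear via eq_j − eq_1; set c_j = A_j·A_j − L_j²
c_1 = 144.0000+6.2500−7.2500 = 143.0000
12.0000·x + 5.0000·y = c_1−c_2 = 131.5000
24.0000·x − 5.0000·y = c_1−c_3 = 210.5000
solve first two rows → x=9.5000, y=3.5000

(9.5000, 3.5000)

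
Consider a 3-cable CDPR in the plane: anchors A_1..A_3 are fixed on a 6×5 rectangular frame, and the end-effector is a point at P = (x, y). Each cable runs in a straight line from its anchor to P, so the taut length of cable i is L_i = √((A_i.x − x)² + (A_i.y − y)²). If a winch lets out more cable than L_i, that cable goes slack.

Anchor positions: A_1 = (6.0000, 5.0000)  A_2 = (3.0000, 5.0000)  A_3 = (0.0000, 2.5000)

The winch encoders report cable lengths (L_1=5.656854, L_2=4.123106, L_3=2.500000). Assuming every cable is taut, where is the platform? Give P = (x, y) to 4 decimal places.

expand ‖A_i−P‖²=L_i² and subtract eq 1 (k_i ≔ ‖A_i‖²−L_i²)
k_1 = 36.0000+25.0000−32.0000 = 29.0000
eq1−eq2 → [6.0000  0.0000]·P = 12.0000
eq1−eq3 → [12.0000  5.0000]·P = 29.0000
2×2 solve → P = (2.0000, 1.0000)

(2.0000, 1.0000)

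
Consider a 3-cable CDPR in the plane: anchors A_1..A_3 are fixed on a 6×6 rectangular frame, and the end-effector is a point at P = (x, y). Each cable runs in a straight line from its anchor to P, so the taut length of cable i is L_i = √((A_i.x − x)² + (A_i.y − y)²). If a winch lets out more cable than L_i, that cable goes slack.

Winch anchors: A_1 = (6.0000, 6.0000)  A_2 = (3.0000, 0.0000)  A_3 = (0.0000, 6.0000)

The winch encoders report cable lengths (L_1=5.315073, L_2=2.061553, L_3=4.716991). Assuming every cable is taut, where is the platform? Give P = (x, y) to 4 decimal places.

circle eqns → linear via eq_j − eq_1; set k_j = A_j·A_j − L_j²
k_1 = 36.0000+36.0000−28.2500 = 43.7500
6.0000·x + 12.0000·y = k_1−k_2 = 39.0000
12.0000·x + 0.0000·y = k_1−k_3 = 30.0000
solve first two rows → x=2.5000, y=2.0000

(2.5000, 2.0000)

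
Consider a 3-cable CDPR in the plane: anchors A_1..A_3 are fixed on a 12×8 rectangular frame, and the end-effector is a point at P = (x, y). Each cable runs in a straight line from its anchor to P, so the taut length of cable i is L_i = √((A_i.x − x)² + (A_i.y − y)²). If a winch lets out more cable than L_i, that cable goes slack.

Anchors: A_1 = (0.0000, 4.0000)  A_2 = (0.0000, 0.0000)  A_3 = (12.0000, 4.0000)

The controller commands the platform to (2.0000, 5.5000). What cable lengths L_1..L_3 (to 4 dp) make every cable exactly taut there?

(2.5000, 5.8523, 10.1119)

L_1: Δ = A_1−P = (-2.0000, -1.5000) → ‖Δ‖ = √6.2500 = 2.5000
L_2: Δ = A_2−P = (-2.0000, -5.5000) → ‖Δ‖ = √34.2500 = 5.8523
L_3: Δ = A_3−P = (10.0000, -1.5000) → ‖Δ‖ = √102.2500 = 10.1119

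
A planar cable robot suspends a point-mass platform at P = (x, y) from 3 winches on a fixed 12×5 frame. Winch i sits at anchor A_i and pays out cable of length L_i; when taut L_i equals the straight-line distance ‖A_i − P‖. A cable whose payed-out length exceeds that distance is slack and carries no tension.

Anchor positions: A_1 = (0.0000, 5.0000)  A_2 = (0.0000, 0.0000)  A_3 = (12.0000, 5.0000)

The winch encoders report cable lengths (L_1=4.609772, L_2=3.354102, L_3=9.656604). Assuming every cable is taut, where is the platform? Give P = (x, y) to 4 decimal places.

circle eqns → linear via eq_j − eq_1; set q_j = A_j·A_j − L_j²
q_1 = 0.0000+25.0000−21.2500 = 3.7500
0.0000·x + 10.0000·y = q_1−q_2 = 15.0000
-24.0000·x + 0.0000·y = q_1−q_3 = -72.0000
solve first two rows → x=3.0000, y=1.5000

(3.0000, 1.5000)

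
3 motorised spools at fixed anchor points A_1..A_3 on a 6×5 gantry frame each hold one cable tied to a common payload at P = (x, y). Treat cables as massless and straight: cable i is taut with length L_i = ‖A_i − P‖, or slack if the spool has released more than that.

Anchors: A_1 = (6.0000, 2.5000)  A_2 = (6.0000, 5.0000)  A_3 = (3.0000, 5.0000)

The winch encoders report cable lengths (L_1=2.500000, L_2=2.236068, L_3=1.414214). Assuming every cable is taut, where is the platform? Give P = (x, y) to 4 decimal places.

each cable: (A_i−P)·(A_i−P) = L_i²; let q_i = ‖A_i‖²−L_i²
q_1 = 36.0000+6.2500−6.2500 = 36.0000
row 1: 0.0000x − 5.0000y = -20.0000  (q_2=56.0000)
row 2: 6.0000x − 5.0000y = 4.0000  (q_3=32.0000)
Cramer on rows 1–2 → x = 4.0000, y = 4.0000

(4.0000, 4.0000)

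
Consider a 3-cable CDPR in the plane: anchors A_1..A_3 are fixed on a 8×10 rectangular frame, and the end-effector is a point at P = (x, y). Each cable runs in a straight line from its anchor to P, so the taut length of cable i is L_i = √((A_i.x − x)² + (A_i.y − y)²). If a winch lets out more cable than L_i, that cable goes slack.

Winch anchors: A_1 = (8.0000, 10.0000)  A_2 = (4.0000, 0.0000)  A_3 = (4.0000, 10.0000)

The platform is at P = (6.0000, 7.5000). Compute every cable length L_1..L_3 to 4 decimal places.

(3.2016, 7.7621, 3.2016)

L_1 = √((8.0000−6.0000)² + (10.0000−7.5000)²) = 3.2016
L_2 = √((4.0000−6.0000)² + (0.0000−7.5000)²) = 7.7621
L_3 = √((4.0000−6.0000)² + (10.0000−7.5000)²) = 3.2016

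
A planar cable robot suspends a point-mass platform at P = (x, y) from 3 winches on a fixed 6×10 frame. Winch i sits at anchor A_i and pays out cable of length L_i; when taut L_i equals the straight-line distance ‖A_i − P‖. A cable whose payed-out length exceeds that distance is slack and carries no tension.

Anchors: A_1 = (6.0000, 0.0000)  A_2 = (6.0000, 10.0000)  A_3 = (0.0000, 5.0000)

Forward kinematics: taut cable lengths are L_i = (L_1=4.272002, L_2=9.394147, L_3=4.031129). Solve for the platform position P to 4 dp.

(2.0000, 1.5000)

expand ‖A_i−P‖²=L_i² and subtract eq 1 (q_i ≔ ‖A_i‖²−L_i²)
q_1 = 36.0000+0.0000−18.2500 = 17.7500
eq1−eq2 → [0.0000  -20.0000]·P = -30.0000
eq1−eq3 → [12.0000  -10.0000]·P = 9.0000
2×2 solve → P = (2.0000, 1.5000)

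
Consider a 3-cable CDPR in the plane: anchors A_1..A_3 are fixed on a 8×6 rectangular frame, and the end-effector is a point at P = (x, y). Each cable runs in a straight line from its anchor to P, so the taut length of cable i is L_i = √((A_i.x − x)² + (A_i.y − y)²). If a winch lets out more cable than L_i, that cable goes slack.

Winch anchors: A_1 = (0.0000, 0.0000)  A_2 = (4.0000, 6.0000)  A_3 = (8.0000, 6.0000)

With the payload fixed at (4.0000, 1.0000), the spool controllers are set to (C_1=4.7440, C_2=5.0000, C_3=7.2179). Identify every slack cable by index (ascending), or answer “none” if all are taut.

1, 3

cable 1: L_1 = ‖A_1−P‖ = 4.1231;  C_1 = 4.7440 → slack
cable 2: L_2 = ‖A_2−P‖ = 5.0000;  C_2 = 5.0000 → taut
cable 3: L_3 = ‖A_3−P‖ = 6.4031;  C_3 = 7.2179 → slack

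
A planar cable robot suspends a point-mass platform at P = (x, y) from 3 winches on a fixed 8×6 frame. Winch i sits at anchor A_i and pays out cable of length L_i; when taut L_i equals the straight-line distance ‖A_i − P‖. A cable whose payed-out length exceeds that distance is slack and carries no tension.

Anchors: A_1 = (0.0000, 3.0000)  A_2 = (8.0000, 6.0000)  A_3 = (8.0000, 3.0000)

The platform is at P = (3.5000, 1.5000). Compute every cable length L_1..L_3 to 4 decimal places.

cable 1: Δx=-3.5000, Δy=1.5000; L_1 = √(Δx²+Δy²) = 3.8079
cable 2: Δx=4.5000, Δy=4.5000; L_2 = √(Δx²+Δy²) = 6.3640
cable 3: Δx=4.5000, Δy=1.5000; L_3 = √(Δx²+Δy²) = 4.7434

(3.8079, 6.3640, 4.7434)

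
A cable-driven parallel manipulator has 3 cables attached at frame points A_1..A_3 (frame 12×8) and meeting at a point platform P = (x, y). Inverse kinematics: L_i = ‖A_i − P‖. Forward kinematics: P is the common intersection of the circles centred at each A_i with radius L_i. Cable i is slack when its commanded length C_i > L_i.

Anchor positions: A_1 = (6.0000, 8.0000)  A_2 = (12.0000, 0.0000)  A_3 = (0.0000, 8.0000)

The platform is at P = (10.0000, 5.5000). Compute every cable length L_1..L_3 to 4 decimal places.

cable 1: Δx=-4.0000, Δy=2.5000; L_1 = √(Δx²+Δy²) = 4.7170
cable 2: Δx=2.0000, Δy=-5.5000; L_2 = √(Δx²+Δy²) = 5.8523
cable 3: Δx=-10.0000, Δy=2.5000; L_3 = √(Δx²+Δy²) = 10.3078

(4.7170, 5.8523, 10.3078)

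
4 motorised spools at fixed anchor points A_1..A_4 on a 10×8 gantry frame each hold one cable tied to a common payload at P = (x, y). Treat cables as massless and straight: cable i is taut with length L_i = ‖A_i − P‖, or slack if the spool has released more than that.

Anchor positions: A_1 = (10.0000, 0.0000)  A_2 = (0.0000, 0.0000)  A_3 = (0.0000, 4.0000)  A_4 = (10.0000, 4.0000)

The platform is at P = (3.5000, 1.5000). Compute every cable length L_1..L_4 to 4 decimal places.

cable 1: Δx=6.5000, Δy=-1.5000; L_1 = √(Δx²+Δy²) = 6.6708
cable 2: Δx=-3.5000, Δy=-1.5000; L_2 = √(Δx²+Δy²) = 3.8079
cable 3: Δx=-3.5000, Δy=2.5000; L_3 = √(Δx²+Δy²) = 4.3012
cable 4: Δx=6.5000, Δy=2.5000; L_4 = √(Δx²+Δy²) = 6.9642

(6.6708, 3.8079, 4.3012, 6.9642)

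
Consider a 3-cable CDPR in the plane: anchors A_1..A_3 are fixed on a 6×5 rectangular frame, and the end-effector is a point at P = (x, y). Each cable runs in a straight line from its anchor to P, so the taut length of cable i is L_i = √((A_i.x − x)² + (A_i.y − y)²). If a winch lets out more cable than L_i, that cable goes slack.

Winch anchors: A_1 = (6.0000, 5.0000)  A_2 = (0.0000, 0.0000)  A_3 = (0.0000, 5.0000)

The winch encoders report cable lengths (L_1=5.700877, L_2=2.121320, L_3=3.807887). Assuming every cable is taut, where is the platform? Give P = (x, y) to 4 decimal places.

each cable: (A_i−P)·(A_i−P) = L_i²; let k_i = ‖A_i‖²−L_i²
k_1 = 36.0000+25.0000−32.5000 = 28.5000
row 1: 12.0000x + 10.0000y = 33.0000  (k_2=-4.5000)
row 2: 12.0000x + 0.0000y = 18.0000  (k_3=10.5000)
Cramer on rows 1–2 → x = 1.5000, y = 1.5000

(1.5000, 1.5000)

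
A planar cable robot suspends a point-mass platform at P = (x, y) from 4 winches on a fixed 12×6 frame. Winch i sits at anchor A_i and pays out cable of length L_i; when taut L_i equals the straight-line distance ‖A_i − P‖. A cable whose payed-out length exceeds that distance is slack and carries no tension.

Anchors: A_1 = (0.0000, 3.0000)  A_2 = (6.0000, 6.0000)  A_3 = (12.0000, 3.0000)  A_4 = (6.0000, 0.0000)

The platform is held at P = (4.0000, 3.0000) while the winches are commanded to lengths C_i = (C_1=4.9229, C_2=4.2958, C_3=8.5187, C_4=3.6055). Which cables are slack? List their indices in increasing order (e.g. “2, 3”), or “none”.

cable 1: L_1 = ‖A_1−P‖ = 4.0000;  C_1 = 4.9229 → slack
cable 2: L_2 = ‖A_2−P‖ = 3.6056;  C_2 = 4.2958 → slack
cable 3: L_3 = ‖A_3−P‖ = 8.0000;  C_3 = 8.5187 → slack
cable 4: L_4 = ‖A_4−P‖ = 3.6056;  C_4 = 3.6055 → taut

1, 2, 3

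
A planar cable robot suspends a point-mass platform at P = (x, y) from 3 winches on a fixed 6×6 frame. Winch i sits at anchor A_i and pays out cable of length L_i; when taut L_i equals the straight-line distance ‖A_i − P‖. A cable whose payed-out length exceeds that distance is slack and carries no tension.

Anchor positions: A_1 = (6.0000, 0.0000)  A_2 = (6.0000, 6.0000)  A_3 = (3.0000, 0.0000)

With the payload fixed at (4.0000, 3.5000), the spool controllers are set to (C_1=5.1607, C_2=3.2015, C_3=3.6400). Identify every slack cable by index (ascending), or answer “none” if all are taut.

cable 1: √((2.0000)²+(-3.5000)²)=4.0311, C_1=5.1607: slack
cable 2: √((2.0000)²+(2.5000)²)=3.2016, C_2=3.2015: taut
cable 3: √((-1.0000)²+(-3.5000)²)=3.6401, C_3=3.6400: taut

1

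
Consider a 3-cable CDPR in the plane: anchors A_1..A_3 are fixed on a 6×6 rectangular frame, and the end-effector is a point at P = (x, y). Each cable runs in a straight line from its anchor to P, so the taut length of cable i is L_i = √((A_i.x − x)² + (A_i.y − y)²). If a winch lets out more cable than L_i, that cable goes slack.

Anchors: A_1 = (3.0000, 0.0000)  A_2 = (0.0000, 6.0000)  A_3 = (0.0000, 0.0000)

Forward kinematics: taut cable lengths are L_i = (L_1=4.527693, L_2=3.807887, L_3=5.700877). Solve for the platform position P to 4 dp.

(3.5000, 4.5000)

expand ‖A_i−P‖²=L_i² and subtract eq 1 (c_i ≔ ‖A_i‖²−L_i²)
c_1 = 9.0000+0.0000−20.5000 = -11.5000
eq1−eq2 → [6.0000  -12.0000]·P = -33.0000
eq1−eq3 → [6.0000  0.0000]·P = 21.0000
2×2 solve → P = (3.5000, 4.5000)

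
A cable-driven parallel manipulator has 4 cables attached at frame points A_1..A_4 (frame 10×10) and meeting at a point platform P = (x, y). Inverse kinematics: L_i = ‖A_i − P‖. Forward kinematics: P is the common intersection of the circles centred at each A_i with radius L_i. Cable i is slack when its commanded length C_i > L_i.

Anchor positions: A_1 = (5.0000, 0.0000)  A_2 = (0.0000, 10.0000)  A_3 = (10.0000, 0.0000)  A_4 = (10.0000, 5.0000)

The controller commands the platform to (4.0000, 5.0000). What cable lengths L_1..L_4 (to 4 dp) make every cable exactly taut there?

(5.0990, 6.4031, 7.8102, 6.0000)

L_1: Δ = A_1−P = (1.0000, -5.0000) → ‖Δ‖ = √26.0000 = 5.0990
L_2: Δ = A_2−P = (-4.0000, 5.0000) → ‖Δ‖ = √41.0000 = 6.4031
L_3: Δ = A_3−P = (6.0000, -5.0000) → ‖Δ‖ = √61.0000 = 7.8102
L_4: Δ = A_4−P = (6.0000, 0.0000) → ‖Δ‖ = √36.0000 = 6.0000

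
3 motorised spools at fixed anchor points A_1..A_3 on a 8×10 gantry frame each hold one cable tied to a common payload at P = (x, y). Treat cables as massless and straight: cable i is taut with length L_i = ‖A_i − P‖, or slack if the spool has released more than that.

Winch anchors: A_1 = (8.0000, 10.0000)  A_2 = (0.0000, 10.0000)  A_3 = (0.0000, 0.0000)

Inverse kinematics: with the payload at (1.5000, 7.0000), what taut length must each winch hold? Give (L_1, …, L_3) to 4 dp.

(7.1589, 3.3541, 7.1589)

L_1: Δ = A_1−P = (6.5000, 3.0000) → ‖Δ‖ = √51.2500 = 7.1589
L_2: Δ = A_2−P = (-1.5000, 3.0000) → ‖Δ‖ = √11.2500 = 3.3541
L_3: Δ = A_3−P = (-1.5000, -7.0000) → ‖Δ‖ = √51.2500 = 7.1589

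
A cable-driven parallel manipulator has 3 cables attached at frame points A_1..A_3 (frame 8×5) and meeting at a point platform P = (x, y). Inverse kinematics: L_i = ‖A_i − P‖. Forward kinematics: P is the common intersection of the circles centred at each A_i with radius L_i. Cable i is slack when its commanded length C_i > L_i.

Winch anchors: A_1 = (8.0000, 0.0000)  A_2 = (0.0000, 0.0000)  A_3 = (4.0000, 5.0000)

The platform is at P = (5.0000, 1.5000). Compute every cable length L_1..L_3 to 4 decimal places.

L_1: Δ = A_1−P = (3.0000, -1.5000) → ‖Δ‖ = √11.2500 = 3.3541
L_2: Δ = A_2−P = (-5.0000, -1.5000) → ‖Δ‖ = √27.2500 = 5.2202
L_3: Δ = A_3−P = (-1.0000, 3.5000) → ‖Δ‖ = √13.2500 = 3.6401

(3.3541, 5.2202, 3.6401)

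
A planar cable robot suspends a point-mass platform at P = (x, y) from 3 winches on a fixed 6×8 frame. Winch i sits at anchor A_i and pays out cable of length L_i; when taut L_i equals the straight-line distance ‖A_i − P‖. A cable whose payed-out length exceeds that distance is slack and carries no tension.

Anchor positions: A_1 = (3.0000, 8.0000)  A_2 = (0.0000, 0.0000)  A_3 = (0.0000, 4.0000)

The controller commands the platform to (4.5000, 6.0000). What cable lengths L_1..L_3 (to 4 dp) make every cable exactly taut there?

L_1 = √((3.0000−4.5000)² + (8.0000−6.0000)²) = 2.5000
L_2 = √((0.0000−4.5000)² + (0.0000−6.0000)²) = 7.5000
L_3 = √((0.0000−4.5000)² + (4.0000−6.0000)²) = 4.9244

(2.5000, 7.5000, 4.9244)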